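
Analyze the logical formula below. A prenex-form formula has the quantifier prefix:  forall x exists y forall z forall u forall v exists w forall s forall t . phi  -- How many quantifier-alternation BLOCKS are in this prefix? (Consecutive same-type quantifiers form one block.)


Quantifier-type sequence: A E A A A E A A  (A=forall, E=exists)
Group into maximal same-type runs:
  Ax1 | Ex1 | Ax3 | Ex1 | Ax2
Number of blocks = 5

5


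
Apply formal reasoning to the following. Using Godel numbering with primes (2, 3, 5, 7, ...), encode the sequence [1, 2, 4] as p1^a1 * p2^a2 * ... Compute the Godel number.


Encode each element as an exponent of the corresponding prime:
  2^1 = 2
  3^2 = 9
  5^4 = 625
Product = 2 * 9 * 625 = 11250

11250


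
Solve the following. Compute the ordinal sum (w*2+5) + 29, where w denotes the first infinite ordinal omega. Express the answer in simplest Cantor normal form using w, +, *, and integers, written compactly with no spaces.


Compute (w*2+5) + 29.
Ordinal + is associative but NOT commutative; for finite n>0, n + w = w but w + n stays w+n.
By associativity: (w*2+5) + 29 = w*2 + (5+29) = w*2+34.
Result = w*2+34

w*2+34


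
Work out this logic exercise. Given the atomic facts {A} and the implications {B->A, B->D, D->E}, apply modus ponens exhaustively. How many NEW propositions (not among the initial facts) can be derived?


Initial facts: {A}
Apply modus ponens to closure:
  (no implication fires)
Final known: {A}
New propositions: {(none)}
Count = 0

0


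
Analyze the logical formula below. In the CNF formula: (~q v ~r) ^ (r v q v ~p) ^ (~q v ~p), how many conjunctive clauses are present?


A CNF formula is a conjunction of clauses.
Clauses are separated by ^.
Counting the conjuncts: 3 clauses.

3


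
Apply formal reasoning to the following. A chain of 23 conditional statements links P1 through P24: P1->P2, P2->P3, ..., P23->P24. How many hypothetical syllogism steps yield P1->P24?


With 23 implications in a chain connecting 24 propositions:
P1->P2, P2->P3, ..., P23->P24
Steps needed = (number of implications) - 1 = 23 - 1 = 22

22


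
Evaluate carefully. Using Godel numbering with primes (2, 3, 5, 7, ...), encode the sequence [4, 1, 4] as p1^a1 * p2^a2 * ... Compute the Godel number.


Encode each element as an exponent of the corresponding prime:
  2^4 = 16
  3^1 = 3
  5^4 = 625
Product = 16 * 3 * 625 = 30000

30000


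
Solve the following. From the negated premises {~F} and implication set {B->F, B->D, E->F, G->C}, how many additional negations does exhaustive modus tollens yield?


Initial negated facts: {~F}
Apply modus tollens to closure:
  ~F and B->F  =>  ~B
  ~F and E->F  =>  ~E
Final negated: {~B, ~E, ~F}
New negations: {~B, ~E}
Count = 2

2


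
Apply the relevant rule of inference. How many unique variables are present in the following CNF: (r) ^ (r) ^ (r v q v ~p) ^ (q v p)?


Identify each variable that appears in the formula.
Variables found: p, q, r
Count = 3

3


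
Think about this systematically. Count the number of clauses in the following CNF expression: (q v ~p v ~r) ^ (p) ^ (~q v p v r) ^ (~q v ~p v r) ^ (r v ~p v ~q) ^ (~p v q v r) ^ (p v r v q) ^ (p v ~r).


A CNF formula is a conjunction of clauses.
Clauses are separated by ^.
Counting the conjuncts: 8 clauses.

8


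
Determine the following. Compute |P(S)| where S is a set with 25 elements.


The power set of a set with n elements has 2^n elements.
|P(S)| = 2^25 = 33554432

33554432


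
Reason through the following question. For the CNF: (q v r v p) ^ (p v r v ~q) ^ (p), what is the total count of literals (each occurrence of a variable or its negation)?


Counting literals in each clause:
Clause 1: 3 literal(s)
Clause 2: 3 literal(s)
Clause 3: 1 literal(s)
Total = 7

7


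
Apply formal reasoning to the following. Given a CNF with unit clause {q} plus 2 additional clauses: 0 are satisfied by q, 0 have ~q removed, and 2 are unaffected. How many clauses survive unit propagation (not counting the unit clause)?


Satisfied (removed): 0
Shortened (remain): 0
Unchanged (remain): 2
Remaining = 0 + 2 = 2

2


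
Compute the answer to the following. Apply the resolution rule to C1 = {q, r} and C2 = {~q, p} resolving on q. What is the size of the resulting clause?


Remove q from C1 and ~q from C2.
C1 remainder: {r}
C2 remainder: {p}
Union (resolvent): {p, r}
Resolvent has 2 literal(s).

2


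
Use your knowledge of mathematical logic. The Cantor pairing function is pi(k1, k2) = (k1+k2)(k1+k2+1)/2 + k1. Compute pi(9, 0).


k1 + k2 = 9
(k1+k2)(k1+k2+1)/2 = 9 * 10 / 2 = 45
pi = 45 + 9 = 54

54


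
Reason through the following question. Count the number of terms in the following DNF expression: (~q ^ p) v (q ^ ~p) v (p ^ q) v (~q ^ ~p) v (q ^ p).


A DNF formula is a disjunction of terms (conjunctions).
Terms are separated by v.
Counting the disjuncts: 5 terms.

5


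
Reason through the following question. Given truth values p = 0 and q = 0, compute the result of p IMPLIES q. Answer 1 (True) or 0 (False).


p = 0, q = 0
Operation: p IMPLIES q
Evaluate: 0 IMPLIES 0 = 1

1


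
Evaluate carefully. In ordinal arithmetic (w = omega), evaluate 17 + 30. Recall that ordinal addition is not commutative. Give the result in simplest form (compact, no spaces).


Compute 17 + 30.
Ordinal + is associative but NOT commutative; for finite n>0, n + w = w but w + n stays w+n.
Both operands finite; ordinal + agrees with natural +: 17 + 30 = 47.
Result = 47

47


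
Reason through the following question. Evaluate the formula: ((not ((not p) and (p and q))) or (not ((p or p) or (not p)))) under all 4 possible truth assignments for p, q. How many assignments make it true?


Check all 4 assignments:
p=0, q=0: 1
p=0, q=1: 1
p=1, q=0: 1
p=1, q=1: 1
Count of True = 4

4


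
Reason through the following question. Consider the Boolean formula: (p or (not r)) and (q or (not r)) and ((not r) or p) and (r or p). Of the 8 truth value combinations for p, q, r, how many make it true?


Evaluate all 8 assignments for p, q, r:
p=0, q=0, r=0: 0
p=0, q=0, r=1: 0
p=0, q=1, r=0: 0
p=0, q=1, r=1: 0
p=1, q=0, r=0: 1
p=1, q=0, r=1: 0
p=1, q=1, r=0: 1
p=1, q=1, r=1: 1
Satisfying count = 3

3


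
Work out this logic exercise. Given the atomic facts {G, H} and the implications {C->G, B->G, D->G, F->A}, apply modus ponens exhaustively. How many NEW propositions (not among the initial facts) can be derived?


Initial facts: {G, H}
Apply modus ponens to closure:
  (no implication fires)
Final known: {G, H}
New propositions: {(none)}
Count = 0

0


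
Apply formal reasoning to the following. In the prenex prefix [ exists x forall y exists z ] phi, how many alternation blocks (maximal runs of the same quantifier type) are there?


Quantifier-type sequence: E A E  (A=forall, E=exists)
Group into maximal same-type runs:
  Ex1 | Ax1 | Ex1
Number of blocks = 3

3


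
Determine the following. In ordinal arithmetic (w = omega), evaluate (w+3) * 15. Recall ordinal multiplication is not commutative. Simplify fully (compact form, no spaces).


Compute (w+3) * 15.
Ordinal * is associative and left-distributive over +, but NOT commutative; for finite n>1, n*w = w but w*n stays w*n.
(w+3) * 15 = (w+3) repeated 15 times. Each intermediate +3 is absorbed by the following w; only the last survives: w*15+3.
Result = w*15+3

w*15+3


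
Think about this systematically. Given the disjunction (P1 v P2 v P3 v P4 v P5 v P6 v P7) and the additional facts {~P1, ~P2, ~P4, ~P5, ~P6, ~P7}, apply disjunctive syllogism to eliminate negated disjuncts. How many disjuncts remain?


Original disjuncts (7): P1, P2, P3, P4, P5, P6, P7
Negated (eliminate): ~P1, ~P2, ~P4, ~P5, ~P6, ~P7
Remaining disjuncts: P3
Count = 7 - 6 = 1

1


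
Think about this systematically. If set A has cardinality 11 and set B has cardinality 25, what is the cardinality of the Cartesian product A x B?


The Cartesian product A x B contains all ordered pairs (a, b).
|A x B| = |A| * |B| = 11 * 25 = 275

275


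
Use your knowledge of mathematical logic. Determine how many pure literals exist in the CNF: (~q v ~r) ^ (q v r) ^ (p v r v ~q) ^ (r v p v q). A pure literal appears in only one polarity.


Check each variable for pure literal status:
p: pure positive
q: mixed (not pure)
r: mixed (not pure)
Pure literal count = 1

1


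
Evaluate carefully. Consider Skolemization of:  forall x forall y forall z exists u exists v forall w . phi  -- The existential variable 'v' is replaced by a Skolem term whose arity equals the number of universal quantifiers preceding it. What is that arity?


Quantifier prefix: forall x forall y forall z exists u exists v forall w
'v' is existentially quantified at position 5.
Universal variables preceding it: x, y, z
Skolem function arity = 3

3


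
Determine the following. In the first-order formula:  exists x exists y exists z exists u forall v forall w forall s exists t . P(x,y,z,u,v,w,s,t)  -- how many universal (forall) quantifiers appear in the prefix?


Quantifier prefix: exists x exists y exists z exists u forall v forall w forall s exists t
Mark each quantifier type:
  E E E E U U U E
Universal count = 3, Existential count = 5
Asked for universal (forall) quantifiers: 3

3


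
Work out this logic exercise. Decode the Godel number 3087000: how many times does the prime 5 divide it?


Factorize 3087000 by dividing by 5 repeatedly.
Division steps: 5 divides 3087000 exactly 3 time(s).
Exponent of 5 = 3

3


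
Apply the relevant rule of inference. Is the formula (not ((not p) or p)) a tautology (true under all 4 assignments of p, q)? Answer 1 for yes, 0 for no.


Check all 4 assignments:
p=0, q=0: 0
p=0, q=1: 0
p=1, q=0: 0
p=1, q=1: 0
Satisfying count = 0/4.
Tautology iff count = 4: no.

0


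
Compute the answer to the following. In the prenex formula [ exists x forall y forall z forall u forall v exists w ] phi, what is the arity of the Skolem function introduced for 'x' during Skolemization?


Quantifier prefix: exists x forall y forall z forall u forall v exists w
'x' is existentially quantified at position 1.
No universal quantifiers precede it.
Skolem function arity = 0 (a Skolem constant)

0


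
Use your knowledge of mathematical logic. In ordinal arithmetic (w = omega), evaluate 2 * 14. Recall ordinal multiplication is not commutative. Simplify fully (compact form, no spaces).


Compute 2 * 14.
Ordinal * is associative and left-distributive over +, but NOT commutative; for finite n>1, n*w = w but w*n stays w*n.
Both finite; ordinal * agrees with natural *: 2 * 14 = 28.
Result = 28

28


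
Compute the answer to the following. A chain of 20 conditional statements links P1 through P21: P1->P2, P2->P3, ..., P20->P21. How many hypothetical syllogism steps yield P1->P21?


With 20 implications in a chain connecting 21 propositions:
P1->P2, P2->P3, ..., P20->P21
Steps needed = (number of implications) - 1 = 20 - 1 = 19

19


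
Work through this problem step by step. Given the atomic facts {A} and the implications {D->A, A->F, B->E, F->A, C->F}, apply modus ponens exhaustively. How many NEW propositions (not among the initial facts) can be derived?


Initial facts: {A}
Apply modus ponens to closure:
  A and A->F  =>  F
Final known: {A, F}
New propositions: {F}
Count = 1

1


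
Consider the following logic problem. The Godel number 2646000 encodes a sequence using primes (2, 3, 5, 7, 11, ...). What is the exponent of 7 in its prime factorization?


Factorize 2646000 by dividing by 7 repeatedly.
Division steps: 7 divides 2646000 exactly 2 time(s).
Exponent of 7 = 2

2


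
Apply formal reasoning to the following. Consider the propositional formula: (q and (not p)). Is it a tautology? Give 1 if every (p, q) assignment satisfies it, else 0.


Check all 4 assignments:
p=0, q=0: 0
p=0, q=1: 1
p=1, q=0: 0
p=1, q=1: 0
Satisfying count = 1/4.
Tautology iff count = 4: no.

0


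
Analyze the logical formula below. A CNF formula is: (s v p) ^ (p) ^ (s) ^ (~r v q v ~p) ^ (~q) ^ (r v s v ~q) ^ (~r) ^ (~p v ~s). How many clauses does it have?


A CNF formula is a conjunction of clauses.
Clauses are separated by ^.
Counting the conjuncts: 8 clauses.

8


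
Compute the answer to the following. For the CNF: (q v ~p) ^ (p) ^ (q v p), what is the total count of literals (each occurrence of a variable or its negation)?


Counting literals in each clause:
Clause 1: 2 literal(s)
Clause 2: 1 literal(s)
Clause 3: 2 literal(s)
Total = 5

5


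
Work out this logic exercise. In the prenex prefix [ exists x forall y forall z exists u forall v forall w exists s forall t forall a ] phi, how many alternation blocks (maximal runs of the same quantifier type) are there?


Quantifier-type sequence: E A A E A A E A A  (A=forall, E=exists)
Group into maximal same-type runs:
  Ex1 | Ax2 | Ex1 | Ax2 | Ex1 | Ax2
Number of blocks = 6

6


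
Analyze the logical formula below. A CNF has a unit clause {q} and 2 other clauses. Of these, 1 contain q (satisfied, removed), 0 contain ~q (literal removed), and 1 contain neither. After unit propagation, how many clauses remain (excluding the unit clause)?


Satisfied (removed): 1
Shortened (remain): 0
Unchanged (remain): 1
Remaining = 0 + 1 = 1

1


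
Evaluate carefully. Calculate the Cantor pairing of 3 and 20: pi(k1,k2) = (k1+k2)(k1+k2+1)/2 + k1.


k1 + k2 = 23
(k1+k2)(k1+k2+1)/2 = 23 * 24 / 2 = 276
pi = 276 + 3 = 279

279


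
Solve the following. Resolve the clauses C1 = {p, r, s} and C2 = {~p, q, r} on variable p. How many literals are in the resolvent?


Remove p from C1 and ~p from C2.
C1 remainder: {r, s}
C2 remainder: {q, r}
Union (resolvent): {q, r, s}
Resolvent has 3 literal(s).

3


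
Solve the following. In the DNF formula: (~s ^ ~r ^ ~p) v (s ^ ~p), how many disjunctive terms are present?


A DNF formula is a disjunction of terms (conjunctions).
Terms are separated by v.
Counting the disjuncts: 2 terms.

2


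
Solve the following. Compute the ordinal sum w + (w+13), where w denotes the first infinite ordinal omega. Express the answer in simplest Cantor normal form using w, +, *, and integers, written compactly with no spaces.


Compute w + (w+13).
Ordinal + is associative but NOT commutative; for finite n>0, n + w = w but w + n stays w+n.
w + (w+13) = (w+w) + 13 = w*2+13.
Result = w*2+13

w*2+13


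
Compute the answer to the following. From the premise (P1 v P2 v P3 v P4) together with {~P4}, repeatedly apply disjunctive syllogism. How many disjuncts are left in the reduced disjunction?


Original disjuncts (4): P1, P2, P3, P4
Negated (eliminate): ~P4
Remaining disjuncts: P1, P2, P3
Count = 4 - 1 = 3

3


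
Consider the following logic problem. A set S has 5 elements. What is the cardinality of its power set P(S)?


The power set of a set with n elements has 2^n elements.
|P(S)| = 2^5 = 32

32


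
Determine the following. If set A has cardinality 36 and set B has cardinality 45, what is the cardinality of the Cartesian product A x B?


The Cartesian product A x B contains all ordered pairs (a, b).
|A x B| = |A| * |B| = 36 * 45 = 1620

1620


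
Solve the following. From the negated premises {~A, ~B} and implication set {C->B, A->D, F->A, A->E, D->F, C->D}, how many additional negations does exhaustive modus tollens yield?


Initial negated facts: {~A, ~B}
Apply modus tollens to closure:
  ~B and C->B  =>  ~C
  ~A and F->A  =>  ~F
  ~F and D->F  =>  ~D
Final negated: {~A, ~B, ~C, ~D, ~F}
New negations: {~C, ~D, ~F}
Count = 3

3


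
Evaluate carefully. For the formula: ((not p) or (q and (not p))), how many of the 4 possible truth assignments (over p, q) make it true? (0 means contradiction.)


Check all 4 assignments:
p=0, q=0: 1
p=0, q=1: 1
p=1, q=0: 0
p=1, q=1: 0
Count of True = 2

2


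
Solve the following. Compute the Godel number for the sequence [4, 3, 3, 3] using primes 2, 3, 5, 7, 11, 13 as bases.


Encode each element as an exponent of the corresponding prime:
  2^4 = 16
  3^3 = 27
  5^3 = 125
  7^3 = 343
Product = 16 * 27 * 125 * 343 = 18522000

18522000


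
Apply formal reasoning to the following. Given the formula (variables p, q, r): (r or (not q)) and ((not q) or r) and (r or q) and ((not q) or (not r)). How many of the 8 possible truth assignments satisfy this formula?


Evaluate all 8 assignments for p, q, r:
p=0, q=0, r=0: 0
p=0, q=0, r=1: 1
p=0, q=1, r=0: 0
p=0, q=1, r=1: 0
p=1, q=0, r=0: 0
p=1, q=0, r=1: 1
p=1, q=1, r=0: 0
p=1, q=1, r=1: 0
Satisfying count = 2

2


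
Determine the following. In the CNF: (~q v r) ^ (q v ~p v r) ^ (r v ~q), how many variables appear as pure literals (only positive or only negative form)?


Check each variable for pure literal status:
p: pure negative
q: mixed (not pure)
r: pure positive
Pure literal count = 2

2


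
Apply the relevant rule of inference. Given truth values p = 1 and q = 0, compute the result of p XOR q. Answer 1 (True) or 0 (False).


p = 1, q = 0
Operation: p XOR q
Evaluate: 1 XOR 0 = 1

1


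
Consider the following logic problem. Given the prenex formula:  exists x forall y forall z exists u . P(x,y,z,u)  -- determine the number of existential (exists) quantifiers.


Quantifier prefix: exists x forall y forall z exists u
Mark each quantifier type:
  E U U E
Universal count = 2, Existential count = 2
Asked for existential (exists) quantifiers: 2

2


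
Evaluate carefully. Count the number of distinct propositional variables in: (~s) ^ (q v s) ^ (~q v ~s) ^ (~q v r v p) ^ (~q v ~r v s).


Identify each variable that appears in the formula.
Variables found: p, q, r, s
Count = 4

4


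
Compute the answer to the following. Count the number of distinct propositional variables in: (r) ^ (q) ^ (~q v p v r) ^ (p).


Identify each variable that appears in the formula.
Variables found: p, q, r
Count = 3

3


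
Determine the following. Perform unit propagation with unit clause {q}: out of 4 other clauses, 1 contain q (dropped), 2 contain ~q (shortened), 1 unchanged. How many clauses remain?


Satisfied (removed): 1
Shortened (remain): 2
Unchanged (remain): 1
Remaining = 2 + 1 = 3

3


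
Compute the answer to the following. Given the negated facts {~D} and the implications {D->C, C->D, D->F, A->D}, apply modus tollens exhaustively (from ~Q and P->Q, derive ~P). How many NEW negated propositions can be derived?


Initial negated facts: {~D}
Apply modus tollens to closure:
  ~D and C->D  =>  ~C
  ~D and A->D  =>  ~A
Final negated: {~A, ~C, ~D}
New negations: {~A, ~C}
Count = 2

2


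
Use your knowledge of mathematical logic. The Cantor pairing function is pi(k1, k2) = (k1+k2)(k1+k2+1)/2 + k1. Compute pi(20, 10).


k1 + k2 = 30
(k1+k2)(k1+k2+1)/2 = 30 * 31 / 2 = 465
pi = 465 + 20 = 485

485


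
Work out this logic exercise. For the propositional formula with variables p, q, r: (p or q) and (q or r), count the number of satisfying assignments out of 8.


Evaluate all 8 assignments for p, q, r:
p=0, q=0, r=0: 0
p=0, q=0, r=1: 0
p=0, q=1, r=0: 1
p=0, q=1, r=1: 1
p=1, q=0, r=0: 0
p=1, q=0, r=1: 1
p=1, q=1, r=0: 1
p=1, q=1, r=1: 1
Satisfying count = 5

5


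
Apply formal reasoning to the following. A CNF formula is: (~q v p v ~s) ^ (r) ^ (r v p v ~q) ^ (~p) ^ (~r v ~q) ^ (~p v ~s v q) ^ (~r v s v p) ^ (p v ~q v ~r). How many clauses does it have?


A CNF formula is a conjunction of clauses.
Clauses are separated by ^.
Counting the conjuncts: 8 clauses.

8


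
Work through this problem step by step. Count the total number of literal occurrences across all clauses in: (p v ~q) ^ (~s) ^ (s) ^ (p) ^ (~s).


Counting literals in each clause:
Clause 1: 2 literal(s)
Clause 2: 1 literal(s)
Clause 3: 1 literal(s)
Clause 4: 1 literal(s)
Clause 5: 1 literal(s)
Total = 6

6


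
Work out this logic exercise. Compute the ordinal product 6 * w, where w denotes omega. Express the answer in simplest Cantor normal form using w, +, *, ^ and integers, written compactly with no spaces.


Compute 6 * w.
Ordinal * is associative and left-distributive over +, but NOT commutative; for finite n>1, n*w = w but w*n stays w*n.
For finite n>0, n * w = sup{n*k : k<w} = w. So 6 * w = w.
Result = w

w


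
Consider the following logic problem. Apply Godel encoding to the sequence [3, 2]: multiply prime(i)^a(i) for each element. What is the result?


Encode each element as an exponent of the corresponding prime:
  2^3 = 8
  3^2 = 9
Product = 8 * 9 = 72

72


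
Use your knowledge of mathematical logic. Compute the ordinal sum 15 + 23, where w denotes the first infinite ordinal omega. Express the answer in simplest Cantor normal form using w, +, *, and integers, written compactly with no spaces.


Compute 15 + 23.
Ordinal + is associative but NOT commutative; for finite n>0, n + w = w but w + n stays w+n.
Both operands finite; ordinal + agrees with natural +: 15 + 23 = 38.
Result = 38

38


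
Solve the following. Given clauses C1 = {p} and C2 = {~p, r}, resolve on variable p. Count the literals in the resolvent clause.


Remove p from C1 and ~p from C2.
C1 remainder: {}
C2 remainder: {r}
Union (resolvent): {r}
Resolvent has 1 literal(s).

1


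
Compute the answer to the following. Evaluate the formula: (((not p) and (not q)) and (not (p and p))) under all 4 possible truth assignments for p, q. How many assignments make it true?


Check all 4 assignments:
p=0, q=0: 1
p=0, q=1: 0
p=1, q=0: 0
p=1, q=1: 0
Count of True = 1

1


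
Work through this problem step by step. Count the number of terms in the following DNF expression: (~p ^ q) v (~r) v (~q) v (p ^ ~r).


A DNF formula is a disjunction of terms (conjunctions).
Terms are separated by v.
Counting the disjuncts: 4 terms.

4


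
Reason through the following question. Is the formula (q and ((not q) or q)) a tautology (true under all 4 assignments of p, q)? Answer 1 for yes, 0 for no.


Check all 4 assignments:
p=0, q=0: 0
p=0, q=1: 1
p=1, q=0: 0
p=1, q=1: 1
Satisfying count = 2/4.
Tautology iff count = 4: no.

0


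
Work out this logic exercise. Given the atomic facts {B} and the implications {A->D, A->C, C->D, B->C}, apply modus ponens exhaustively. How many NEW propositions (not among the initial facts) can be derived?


Initial facts: {B}
Apply modus ponens to closure:
  B and B->C  =>  C
  C and C->D  =>  D
Final known: {B, C, D}
New propositions: {C, D}
Count = 2

2


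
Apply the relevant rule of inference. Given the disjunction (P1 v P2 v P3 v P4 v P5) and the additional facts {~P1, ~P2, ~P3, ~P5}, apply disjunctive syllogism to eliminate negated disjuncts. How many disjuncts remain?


Original disjuncts (5): P1, P2, P3, P4, P5
Negated (eliminate): ~P1, ~P2, ~P3, ~P5
Remaining disjuncts: P4
Count = 5 - 4 = 1

1


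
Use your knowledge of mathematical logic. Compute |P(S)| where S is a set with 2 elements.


The power set of a set with n elements has 2^n elements.
|P(S)| = 2^2 = 4

4


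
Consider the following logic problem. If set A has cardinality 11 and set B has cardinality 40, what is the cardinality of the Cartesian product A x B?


The Cartesian product A x B contains all ordered pairs (a, b).
|A x B| = |A| * |B| = 11 * 40 = 440

440


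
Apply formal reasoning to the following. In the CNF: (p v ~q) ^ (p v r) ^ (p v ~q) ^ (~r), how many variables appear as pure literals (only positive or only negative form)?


Check each variable for pure literal status:
p: pure positive
q: pure negative
r: mixed (not pure)
Pure literal count = 2

2


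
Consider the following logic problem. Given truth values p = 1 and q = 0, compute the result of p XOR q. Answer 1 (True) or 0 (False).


p = 1, q = 0
Operation: p XOR q
Evaluate: 1 XOR 0 = 1

1


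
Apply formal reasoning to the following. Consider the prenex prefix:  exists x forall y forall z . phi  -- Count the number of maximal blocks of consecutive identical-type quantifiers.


Quantifier-type sequence: E A A  (A=forall, E=exists)
Group into maximal same-type runs:
  Ex1 | Ax2
Number of blocks = 2

2


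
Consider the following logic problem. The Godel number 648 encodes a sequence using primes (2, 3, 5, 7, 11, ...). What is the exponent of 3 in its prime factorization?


Factorize 648 by dividing by 3 repeatedly.
Division steps: 3 divides 648 exactly 4 time(s).
Exponent of 3 = 4

4


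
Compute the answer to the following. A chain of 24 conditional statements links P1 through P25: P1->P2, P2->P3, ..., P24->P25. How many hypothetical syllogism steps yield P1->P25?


With 24 implications in a chain connecting 25 propositions:
P1->P2, P2->P3, ..., P24->P25
Steps needed = (number of implications) - 1 = 24 - 1 = 23

23


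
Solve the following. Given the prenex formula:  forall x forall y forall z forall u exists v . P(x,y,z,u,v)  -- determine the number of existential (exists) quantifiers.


Quantifier prefix: forall x forall y forall z forall u exists v
Mark each quantifier type:
  U U U U E
Universal count = 4, Existential count = 1
Asked for existential (exists) quantifiers: 1

1


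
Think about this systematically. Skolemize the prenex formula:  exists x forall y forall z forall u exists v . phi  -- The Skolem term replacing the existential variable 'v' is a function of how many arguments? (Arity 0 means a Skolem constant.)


Quantifier prefix: exists x forall y forall z forall u exists v
'v' is existentially quantified at position 5.
Universal variables preceding it: y, z, u
Skolem function arity = 3

3


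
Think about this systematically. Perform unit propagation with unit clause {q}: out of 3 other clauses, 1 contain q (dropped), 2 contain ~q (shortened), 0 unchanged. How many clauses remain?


Satisfied (removed): 1
Shortened (remain): 2
Unchanged (remain): 0
Remaining = 2 + 0 = 2

2


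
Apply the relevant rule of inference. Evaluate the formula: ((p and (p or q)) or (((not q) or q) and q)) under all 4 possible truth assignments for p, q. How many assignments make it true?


Check all 4 assignments:
p=0, q=0: 0
p=0, q=1: 1
p=1, q=0: 1
p=1, q=1: 1
Count of True = 3

3


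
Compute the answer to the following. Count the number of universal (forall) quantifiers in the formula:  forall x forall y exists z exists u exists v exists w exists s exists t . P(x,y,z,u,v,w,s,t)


Quantifier prefix: forall x forall y exists z exists u exists v exists w exists s exists t
Mark each quantifier type:
  U U E E E E E E
Universal count = 2, Existential count = 6
Asked for universal (forall) quantifiers: 2

2


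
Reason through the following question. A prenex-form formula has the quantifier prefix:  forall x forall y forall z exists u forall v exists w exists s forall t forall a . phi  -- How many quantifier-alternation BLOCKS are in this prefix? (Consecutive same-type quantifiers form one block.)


Quantifier-type sequence: A A A E A E E A A  (A=forall, E=exists)
Group into maximal same-type runs:
  Ax3 | Ex1 | Ax1 | Ex2 | Ax2
Number of blocks = 5

5


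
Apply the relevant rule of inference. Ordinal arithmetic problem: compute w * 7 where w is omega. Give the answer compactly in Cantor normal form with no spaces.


Compute w * 7.
Ordinal * is associative and left-distributive over +, but NOT commutative; for finite n>1, n*w = w but w*n stays w*n.
w * 7 means 7 copies of w concatenated: w*7.
Result = w*7

w*7


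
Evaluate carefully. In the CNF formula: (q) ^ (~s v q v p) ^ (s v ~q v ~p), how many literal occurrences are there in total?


Counting literals in each clause:
Clause 1: 1 literal(s)
Clause 2: 3 literal(s)
Clause 3: 3 literal(s)
Total = 7

7


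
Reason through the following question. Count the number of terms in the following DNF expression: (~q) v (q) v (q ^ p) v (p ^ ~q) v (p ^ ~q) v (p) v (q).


A DNF formula is a disjunction of terms (conjunctions).
Terms are separated by v.
Counting the disjuncts: 7 terms.

7


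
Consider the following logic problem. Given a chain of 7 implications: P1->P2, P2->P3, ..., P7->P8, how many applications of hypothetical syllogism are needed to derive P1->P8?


With 7 implications in a chain connecting 8 propositions:
P1->P2, P2->P3, ..., P7->P8
Steps needed = (number of implications) - 1 = 7 - 1 = 6

6


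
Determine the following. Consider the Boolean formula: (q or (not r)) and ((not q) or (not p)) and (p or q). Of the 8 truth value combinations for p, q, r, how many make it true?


Evaluate all 8 assignments for p, q, r:
p=0, q=0, r=0: 0
p=0, q=0, r=1: 0
p=0, q=1, r=0: 1
p=0, q=1, r=1: 1
p=1, q=0, r=0: 1
p=1, q=0, r=1: 0
p=1, q=1, r=0: 0
p=1, q=1, r=1: 0
Satisfying count = 3

3


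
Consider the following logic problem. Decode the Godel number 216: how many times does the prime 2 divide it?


Factorize 216 by dividing by 2 repeatedly.
Division steps: 2 divides 216 exactly 3 time(s).
Exponent of 2 = 3

3


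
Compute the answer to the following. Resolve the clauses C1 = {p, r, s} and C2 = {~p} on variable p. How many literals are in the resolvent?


Remove p from C1 and ~p from C2.
C1 remainder: {r, s}
C2 remainder: {}
Union (resolvent): {r, s}
Resolvent has 2 literal(s).

2


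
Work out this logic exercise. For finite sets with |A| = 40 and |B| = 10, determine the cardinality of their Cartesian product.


The Cartesian product A x B contains all ordered pairs (a, b).
|A x B| = |A| * |B| = 40 * 10 = 400

400


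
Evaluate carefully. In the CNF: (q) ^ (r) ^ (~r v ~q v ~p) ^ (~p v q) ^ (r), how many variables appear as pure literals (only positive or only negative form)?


Check each variable for pure literal status:
p: pure negative
q: mixed (not pure)
r: mixed (not pure)
Pure literal count = 1

1


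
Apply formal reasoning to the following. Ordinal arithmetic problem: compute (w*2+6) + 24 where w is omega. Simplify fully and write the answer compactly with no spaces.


Compute (w*2+6) + 24.
Ordinal + is associative but NOT commutative; for finite n>0, n + w = w but w + n stays w+n.
By associativity: (w*2+6) + 24 = w*2 + (6+24) = w*2+30.
Result = w*2+30

w*2+30


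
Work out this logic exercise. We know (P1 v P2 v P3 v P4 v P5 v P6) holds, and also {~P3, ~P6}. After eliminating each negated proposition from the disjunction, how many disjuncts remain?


Original disjuncts (6): P1, P2, P3, P4, P5, P6
Negated (eliminate): ~P3, ~P6
Remaining disjuncts: P1, P2, P4, P5
Count = 6 - 2 = 4

4


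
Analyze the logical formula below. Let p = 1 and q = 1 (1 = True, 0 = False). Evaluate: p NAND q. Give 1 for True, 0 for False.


p = 1, q = 1
Operation: p NAND q
Evaluate: 1 NAND 1 = 0

0


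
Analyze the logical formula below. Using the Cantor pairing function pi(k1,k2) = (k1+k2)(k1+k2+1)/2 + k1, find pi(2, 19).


k1 + k2 = 21
(k1+k2)(k1+k2+1)/2 = 21 * 22 / 2 = 231
pi = 231 + 2 = 233

233


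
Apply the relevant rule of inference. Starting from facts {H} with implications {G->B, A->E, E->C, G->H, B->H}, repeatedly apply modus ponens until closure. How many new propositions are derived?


Initial facts: {H}
Apply modus ponens to closure:
  (no implication fires)
Final known: {H}
New propositions: {(none)}
Count = 0

0


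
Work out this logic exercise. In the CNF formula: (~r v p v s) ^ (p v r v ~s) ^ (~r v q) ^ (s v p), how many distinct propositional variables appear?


Identify each variable that appears in the formula.
Variables found: p, q, r, s
Count = 4

4


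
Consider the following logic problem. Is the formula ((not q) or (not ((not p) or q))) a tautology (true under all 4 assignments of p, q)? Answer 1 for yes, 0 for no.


Check all 4 assignments:
p=0, q=0: 1
p=0, q=1: 0
p=1, q=0: 1
p=1, q=1: 0
Satisfying count = 2/4.
Tautology iff count = 4: no.

0


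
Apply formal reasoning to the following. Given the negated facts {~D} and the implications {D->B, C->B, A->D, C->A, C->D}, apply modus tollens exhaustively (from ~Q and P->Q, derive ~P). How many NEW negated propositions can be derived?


Initial negated facts: {~D}
Apply modus tollens to closure:
  ~D and A->D  =>  ~A
  ~A and C->A  =>  ~C
Final negated: {~A, ~C, ~D}
New negations: {~A, ~C}
Count = 2

2


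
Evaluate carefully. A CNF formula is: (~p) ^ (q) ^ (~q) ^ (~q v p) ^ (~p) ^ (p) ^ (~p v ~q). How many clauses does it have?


A CNF formula is a conjunction of clauses.
Clauses are separated by ^.
Counting the conjuncts: 7 clauses.

7


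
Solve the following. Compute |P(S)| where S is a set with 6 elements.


The power set of a set with n elements has 2^n elements.
|P(S)| = 2^6 = 64

64


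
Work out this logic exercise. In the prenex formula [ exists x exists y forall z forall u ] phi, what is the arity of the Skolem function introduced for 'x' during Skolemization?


Quantifier prefix: exists x exists y forall z forall u
'x' is existentially quantified at position 1.
No universal quantifiers precede it.
Skolem function arity = 0 (a Skolem constant)

0


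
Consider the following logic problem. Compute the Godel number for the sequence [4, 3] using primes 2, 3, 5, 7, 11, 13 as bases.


Encode each element as an exponent of the corresponding prime:
  2^4 = 16
  3^3 = 27
Product = 16 * 27 = 432

432


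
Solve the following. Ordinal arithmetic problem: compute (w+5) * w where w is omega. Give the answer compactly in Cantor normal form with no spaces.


Compute (w+5) * w.
Ordinal * is associative and left-distributive over +, but NOT commutative; for finite n>1, n*w = w but w*n stays w*n.
(w+5) * w = sup{(w+5)*k : k<w} = sup{w*k+5} = w^2 (the +5 tail is absorbed in the limit).
Result = w^2

w^2


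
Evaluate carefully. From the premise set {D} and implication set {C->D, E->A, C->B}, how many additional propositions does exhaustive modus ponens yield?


Initial facts: {D}
Apply modus ponens to closure:
  (no implication fires)
Final known: {D}
New propositions: {(none)}
Count = 0

0


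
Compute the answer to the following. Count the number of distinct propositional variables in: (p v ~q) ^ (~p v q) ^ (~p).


Identify each variable that appears in the formula.
Variables found: p, q
Count = 2

2


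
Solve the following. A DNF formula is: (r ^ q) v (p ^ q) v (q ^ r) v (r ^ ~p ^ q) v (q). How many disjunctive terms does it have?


A DNF formula is a disjunction of terms (conjunctions).
Terms are separated by v.
Counting the disjuncts: 5 terms.

5


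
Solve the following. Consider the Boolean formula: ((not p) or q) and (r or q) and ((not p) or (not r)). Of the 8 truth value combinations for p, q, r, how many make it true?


Evaluate all 8 assignments for p, q, r:
p=0, q=0, r=0: 0
p=0, q=0, r=1: 1
p=0, q=1, r=0: 1
p=0, q=1, r=1: 1
p=1, q=0, r=0: 0
p=1, q=0, r=1: 0
p=1, q=1, r=0: 1
p=1, q=1, r=1: 0
Satisfying count = 4

4


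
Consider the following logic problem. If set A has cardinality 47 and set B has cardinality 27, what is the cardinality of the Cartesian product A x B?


The Cartesian product A x B contains all ordered pairs (a, b).
|A x B| = |A| * |B| = 47 * 27 = 1269

1269


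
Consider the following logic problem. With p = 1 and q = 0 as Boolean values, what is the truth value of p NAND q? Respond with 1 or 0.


p = 1, q = 0
Operation: p NAND q
Evaluate: 1 NAND 0 = 1

1


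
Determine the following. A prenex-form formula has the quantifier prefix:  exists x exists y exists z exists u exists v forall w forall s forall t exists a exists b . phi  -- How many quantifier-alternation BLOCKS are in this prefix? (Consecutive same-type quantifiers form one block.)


Quantifier-type sequence: E E E E E A A A E E  (A=forall, E=exists)
Group into maximal same-type runs:
  Ex5 | Ax3 | Ex2
Number of blocks = 3

3


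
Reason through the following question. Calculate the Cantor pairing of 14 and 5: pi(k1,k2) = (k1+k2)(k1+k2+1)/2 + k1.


k1 + k2 = 19
(k1+k2)(k1+k2+1)/2 = 19 * 20 / 2 = 190
pi = 190 + 14 = 204

204


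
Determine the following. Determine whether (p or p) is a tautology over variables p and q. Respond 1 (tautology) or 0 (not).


Check all 4 assignments:
p=0, q=0: 0
p=0, q=1: 0
p=1, q=0: 1
p=1, q=1: 1
Satisfying count = 2/4.
Tautology iff count = 4: no.

0


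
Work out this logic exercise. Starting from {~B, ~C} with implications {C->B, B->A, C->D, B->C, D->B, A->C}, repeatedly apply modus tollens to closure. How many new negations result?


Initial negated facts: {~B, ~C}
Apply modus tollens to closure:
  ~B and D->B  =>  ~D
  ~C and A->C  =>  ~A
Final negated: {~A, ~B, ~C, ~D}
New negations: {~A, ~D}
Count = 2

2


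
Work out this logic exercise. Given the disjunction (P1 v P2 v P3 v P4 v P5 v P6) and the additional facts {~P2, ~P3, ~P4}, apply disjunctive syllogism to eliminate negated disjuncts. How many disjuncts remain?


Original disjuncts (6): P1, P2, P3, P4, P5, P6
Negated (eliminate): ~P2, ~P3, ~P4
Remaining disjuncts: P1, P5, P6
Count = 6 - 3 = 3

3


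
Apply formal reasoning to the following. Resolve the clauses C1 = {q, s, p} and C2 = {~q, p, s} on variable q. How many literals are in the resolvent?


Remove q from C1 and ~q from C2.
C1 remainder: {s, p}
C2 remainder: {p, s}
Union (resolvent): {p, s}
Resolvent has 2 literal(s).

2


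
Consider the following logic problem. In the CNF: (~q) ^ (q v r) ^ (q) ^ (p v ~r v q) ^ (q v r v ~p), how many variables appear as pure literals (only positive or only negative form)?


Check each variable for pure literal status:
p: mixed (not pure)
q: mixed (not pure)
r: mixed (not pure)
Pure literal count = 0

0


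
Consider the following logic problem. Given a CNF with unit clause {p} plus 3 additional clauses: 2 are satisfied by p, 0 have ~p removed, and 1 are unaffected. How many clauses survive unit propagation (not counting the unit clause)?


Satisfied (removed): 2
Shortened (remain): 0
Unchanged (remain): 1
Remaining = 0 + 1 = 1

1


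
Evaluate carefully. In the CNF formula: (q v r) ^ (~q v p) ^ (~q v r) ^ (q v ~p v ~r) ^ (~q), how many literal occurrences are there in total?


Counting literals in each clause:
Clause 1: 2 literal(s)
Clause 2: 2 literal(s)
Clause 3: 2 literal(s)
Clause 4: 3 literal(s)
Clause 5: 1 literal(s)
Total = 10

10


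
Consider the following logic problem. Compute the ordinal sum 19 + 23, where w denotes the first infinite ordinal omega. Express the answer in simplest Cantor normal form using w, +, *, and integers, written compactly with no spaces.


Compute 19 + 23.
Ordinal + is associative but NOT commutative; for finite n>0, n + w = w but w + n stays w+n.
Both operands finite; ordinal + agrees with natural +: 19 + 23 = 42.
Result = 42

42


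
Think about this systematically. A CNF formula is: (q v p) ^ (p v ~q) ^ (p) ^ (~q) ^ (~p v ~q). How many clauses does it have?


A CNF formula is a conjunction of clauses.
Clauses are separated by ^.
Counting the conjuncts: 5 clauses.

5


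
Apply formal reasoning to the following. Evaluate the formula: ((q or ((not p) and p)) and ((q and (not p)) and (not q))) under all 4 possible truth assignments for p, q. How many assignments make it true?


Check all 4 assignments:
p=0, q=0: 0
p=0, q=1: 0
p=1, q=0: 0
p=1, q=1: 0
Count of True = 0

0


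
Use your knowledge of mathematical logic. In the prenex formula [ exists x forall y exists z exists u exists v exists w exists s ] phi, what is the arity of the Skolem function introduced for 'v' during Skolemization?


Quantifier prefix: exists x forall y exists z exists u exists v exists w exists s
'v' is existentially quantified at position 5.
Universal variables preceding it: y
Skolem function arity = 1

1


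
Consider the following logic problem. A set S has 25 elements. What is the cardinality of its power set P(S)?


The power set of a set with n elements has 2^n elements.
|P(S)| = 2^25 = 33554432

33554432


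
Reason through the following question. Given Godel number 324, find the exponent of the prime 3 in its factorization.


Factorize 324 by dividing by 3 repeatedly.
Division steps: 3 divides 324 exactly 4 time(s).
Exponent of 3 = 4

4
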